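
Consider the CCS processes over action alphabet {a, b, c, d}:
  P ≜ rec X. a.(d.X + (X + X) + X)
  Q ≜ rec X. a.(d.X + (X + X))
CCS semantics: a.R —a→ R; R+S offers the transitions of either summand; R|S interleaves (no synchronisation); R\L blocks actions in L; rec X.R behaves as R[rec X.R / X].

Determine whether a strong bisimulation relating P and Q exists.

YES

Reachable graph of P (2 states):
  p0 = rec X. a.(d.X + (X + X) + X) | —a→ p1
  p1 = d.(rec X. a.(d.X + (X + X) + X)) + ((rec X. a.(d.X + (X + X) + X)) + (rec X. a.(d.X + (X + X) + X))) + (rec X. a.(d.X + (X + X) + X)) | —a→ p1, —d→ p0
Reachable graph of Q (2 states):
  q0 = rec X. a.(d.X + (X + X)) | —a→ q1
  q1 = d.(rec X. a.(d.X + (X + X))) + ((rec X. a.(d.X + (X + X))) + (rec X. a.(d.X + (X + X)))) | —a→ q1, —d→ q0
Partition-refinement fixed point:
  B0 = {p0, q0}
  B1 = {p1, q1}
p0 ∈ B0, q0 ∈ B0 → same block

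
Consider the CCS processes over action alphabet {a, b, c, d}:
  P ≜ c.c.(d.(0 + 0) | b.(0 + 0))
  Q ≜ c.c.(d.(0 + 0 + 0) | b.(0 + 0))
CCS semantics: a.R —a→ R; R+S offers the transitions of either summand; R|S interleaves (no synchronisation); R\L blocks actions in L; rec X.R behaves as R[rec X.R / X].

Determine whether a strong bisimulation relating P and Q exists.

bisimilar

Reachable graph of P (6 states):
  m0 = c.c.(d.(0 + 0) | b.(0 + 0)) :: ··c··> m1
  m1 = c.(d.(0 + 0) | b.(0 + 0)) :: ··c··> m2
  m2 = d.(0 + 0) | b.(0 + 0) :: ··b··> m3, ··d··> m4
  m3 = d.(0 + 0) | (0 + 0) :: ··d··> m5
  m4 = (0 + 0) | b.(0 + 0) :: ··b··> m5
  m5 = (0 + 0) | (0 + 0) :: stopped
Reachable graph of Q (6 states):
  n0 = c.c.(d.(0 + 0 + 0) | b.(0 + 0)) :: ··c··> n1
  n1 = c.(d.(0 + 0 + 0) | b.(0 + 0)) :: ··c··> n2
  n2 = d.(0 + 0 + 0) | b.(0 + 0) :: ··b··> n3, ··d··> n4
  n3 = d.(0 + 0 + 0) | (0 + 0) :: ··d··> n5
  n4 = (0 + 0 + 0) | b.(0 + 0) :: ··b··> n5
  n5 = (0 + 0 + 0) | (0 + 0) :: stopped
Partition-refinement fixed point:
  B0 = {m0, n0}
  B1 = {m1, n1}
  B2 = {m2, n2}
  B3 = {m3, n3}
  B4 = {m5, n5}
  B5 = {m4, n4}
m0 ∈ B0, n0 ∈ B0 → same block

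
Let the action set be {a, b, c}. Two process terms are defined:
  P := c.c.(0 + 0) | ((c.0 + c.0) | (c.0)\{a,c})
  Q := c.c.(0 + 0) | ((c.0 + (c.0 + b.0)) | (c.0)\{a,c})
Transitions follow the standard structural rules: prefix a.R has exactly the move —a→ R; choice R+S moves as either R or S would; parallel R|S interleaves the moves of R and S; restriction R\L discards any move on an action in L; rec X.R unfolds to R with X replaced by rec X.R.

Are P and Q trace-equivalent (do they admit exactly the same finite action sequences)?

trace-distinct — witness ⟨b⟩

Reachable graph of P (6 states):
  s0 = c.c.(0 + 0) | ((c.0 + c.0) | (c.0)\{a,c}) :: =c=> s1, =c=> s2
  s1 = c.(0 + 0) | ((c.0 + c.0) | (c.0)\{a,c}) :: =c=> s3, =c=> s4
  s2 = c.c.(0 + 0) | (0 | (c.0)\{a,c}) :: =c=> s4
  s3 = (0 + 0) | ((c.0 + c.0) | (c.0)\{a,c}) :: =c=> s5
  s4 = c.(0 + 0) | (0 | (c.0)\{a,c}) :: =c=> s5
  s5 = (0 + 0) | (0 | (c.0)\{a,c}) :: ∅
Reachable graph of Q (6 states):
  t0 = c.c.(0 + 0) | ((c.0 + (c.0 + b.0)) | (c.0)\{a,c}) :: =b=> t1, =c=> t1, =c=> t2
  t1 = c.c.(0 + 0) | (0 | (c.0)\{a,c}) :: =c=> t3
  t2 = c.(0 + 0) | ((c.0 + (c.0 + b.0)) | (c.0)\{a,c}) :: =b=> t3, =c=> t3, =c=> t4
  t3 = c.(0 + 0) | (0 | (c.0)\{a,c}) :: =c=> t5
  t4 = (0 + 0) | ((c.0 + (c.0 + b.0)) | (c.0)\{a,c}) :: =b=> t5, =c=> t5
  t5 = (0 + 0) | (0 | (c.0)\{a,c}) :: ∅
Run σ = ⟨b⟩ on Q: start {t0}
  [1] b ⇒ {t1}
  ✓ Q
Run σ = ⟨b⟩ on P: start {s0}
  [1] b ⇒ ∅ (P stuck)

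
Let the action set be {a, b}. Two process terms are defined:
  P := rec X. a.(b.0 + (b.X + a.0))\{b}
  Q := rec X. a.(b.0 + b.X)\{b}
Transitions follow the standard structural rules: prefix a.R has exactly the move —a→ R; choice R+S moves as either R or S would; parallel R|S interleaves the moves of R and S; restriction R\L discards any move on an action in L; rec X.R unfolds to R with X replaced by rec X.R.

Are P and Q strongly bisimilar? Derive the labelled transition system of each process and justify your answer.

P ≁ Q

P's transition system — 3 states:
  s0 = rec X. a.(b.0 + (b.X + a.0))\{b} has moves -a-> s1
  s1 = (b.0 + (b.(rec X. a.(b.0 + (b.X + a.0))\{b}) + a.0))\{b} has moves -a-> s2
  s2 = 0\{b} has moves deadlocked
Q's transition system — 2 states:
  t0 = rec X. a.(b.0 + b.X)\{b} has moves -a-> t1
  t1 = (b.0 + b.(rec X. a.(b.0 + b.X)\{b}))\{b} has moves deadlocked
Coarsest stable partition (strong bisimilarity classes):
  B0 = {s0}
  B1 = {s1, t0}
  B2 = {s2, t1}
s0 ∈ B0, t0 ∈ B1 → different blocks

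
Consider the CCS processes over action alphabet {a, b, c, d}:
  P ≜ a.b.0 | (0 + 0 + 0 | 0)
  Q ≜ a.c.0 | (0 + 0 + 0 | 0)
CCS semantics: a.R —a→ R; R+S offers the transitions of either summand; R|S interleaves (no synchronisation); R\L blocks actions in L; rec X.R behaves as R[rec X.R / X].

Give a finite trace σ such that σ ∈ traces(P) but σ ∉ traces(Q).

LTS(P): 3 reachable states
  m0 = a.b.0 | (0 + 0 + 0 | 0) → =a=> m1
  m1 = b.0 | (0 + 0 + 0 | 0) → =b=> m2
  m2 = 0 | (0 + 0 + 0 | 0) → ·
LTS(Q): 3 reachable states
  n0 = a.c.0 | (0 + 0 + 0 | 0) → =a=> n1
  n1 = c.0 | (0 + 0 + 0 | 0) → =c=> n2
  n2 = 0 | (0 + 0 + 0 | 0) → ·
Run σ = ⟨ab⟩ on P: start {m0}
  step 1 (a): {m1}
  step 2 (b): {m2}
  ✓ P
Run σ = ⟨ab⟩ on Q: start {n0}
  step 1 (a): {n1}
  step 2 (b): ∅ (Q stuck)

ab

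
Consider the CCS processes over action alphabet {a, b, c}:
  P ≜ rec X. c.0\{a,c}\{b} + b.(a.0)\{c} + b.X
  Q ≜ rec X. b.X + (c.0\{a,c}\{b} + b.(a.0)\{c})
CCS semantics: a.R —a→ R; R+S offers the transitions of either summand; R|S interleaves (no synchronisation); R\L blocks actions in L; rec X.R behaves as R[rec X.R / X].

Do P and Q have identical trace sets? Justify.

Reachable graph of P (4 states):
  u0 = rec X. c.0\{a,c}\{b} + b.(a.0)\{c} + b.X :: --b--▸ u0, --b--▸ u1, --c--▸ u2
  u1 = (a.0)\{c} :: --a--▸ u3
  u2 = 0\{a,c}\{b} :: (no moves)
  u3 = 0\{c} :: (no moves)
Reachable graph of Q (4 states):
  v0 = rec X. b.X + (c.0\{a,c}\{b} + b.(a.0)\{c}) :: --b--▸ v0, --b--▸ v1, --c--▸ v2
  v1 = (a.0)\{c} :: --a--▸ v3
  v2 = 0\{a,c}\{b} :: (no moves)
  v3 = 0\{c} :: (no moves)
Coarsest stable partition (strong bisimilarity classes):
  B0 = {u0, v0}
  B1 = {u1, v1}
  B2 = {u2, u3, v2, v3}
u0 ∈ B0, v0 ∈ B0 → same block
Bisimilar ⇒ trace-equivalent.

traces(P) = traces(Q)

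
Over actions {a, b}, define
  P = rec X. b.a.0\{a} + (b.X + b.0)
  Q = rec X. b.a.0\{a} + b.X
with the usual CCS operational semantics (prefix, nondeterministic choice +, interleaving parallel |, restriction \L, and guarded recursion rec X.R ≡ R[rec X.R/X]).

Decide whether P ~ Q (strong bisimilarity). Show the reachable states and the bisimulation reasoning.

NO

P's transition system — 4 states:
  m0 = rec X. b.a.0\{a} + (b.X + b.0) | =b=> m0, =b=> m1, =b=> m2
  m1 = 0 | deadlocked
  m2 = a.0\{a} | =a=> m3
  m3 = 0\{a} | deadlocked
Q's transition system — 3 states:
  n0 = rec X. b.a.0\{a} + b.X | =b=> n0, =b=> n1
  n1 = a.0\{a} | =a=> n2
  n2 = 0\{a} | deadlocked
Bisimilarity quotient blocks:
  B0 = {m0}
  B1 = {m2, n1}
  B2 = {m1, m3, n2}
  B3 = {n0}
m0 ∈ B0, n0 ∈ B3 → different blocks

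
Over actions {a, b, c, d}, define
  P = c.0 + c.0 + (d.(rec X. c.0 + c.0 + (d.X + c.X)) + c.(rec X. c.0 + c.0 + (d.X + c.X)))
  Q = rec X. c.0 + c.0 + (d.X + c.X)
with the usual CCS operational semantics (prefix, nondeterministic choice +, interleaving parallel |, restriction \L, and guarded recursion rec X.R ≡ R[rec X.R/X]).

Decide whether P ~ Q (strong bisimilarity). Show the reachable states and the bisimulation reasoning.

P ~ Q

Reachable graph of P (3 states):
  p0 = c.0 + c.0 + (d.(rec X. c.0 + c.0 + (d.X + c.X)) + c.(rec X. c.0 + c.0 + (d.X + c.X))) has moves —c→ p1, —c→ p2, —d→ p2
  p1 = 0 has moves ∅
  p2 = rec X. c.0 + c.0 + (d.X + c.X) has moves —c→ p1, —c→ p2, —d→ p2
Reachable graph of Q (2 states):
  q0 = rec X. c.0 + c.0 + (d.X + c.X) has moves —c→ q0, —c→ q1, —d→ q0
  q1 = 0 has moves ∅
Bisimilarity quotient blocks:
  B0 = {p0, p2, q0}
  B1 = {p1, q1}
p0 ∈ B0, q0 ∈ B0 → same block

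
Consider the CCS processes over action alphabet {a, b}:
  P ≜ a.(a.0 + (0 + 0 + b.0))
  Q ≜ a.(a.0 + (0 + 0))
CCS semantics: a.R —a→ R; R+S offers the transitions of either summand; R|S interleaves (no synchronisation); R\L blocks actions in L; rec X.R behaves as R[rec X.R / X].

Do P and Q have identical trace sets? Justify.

traces(P) ≠ traces(Q) — witness ⟨ab⟩

Reachable graph of P (3 states):
  s0 = a.(a.0 + (0 + 0 + b.0)) :: —a→ s1
  s1 = a.0 + (0 + 0 + b.0) :: —a→ s2, —b→ s2
  s2 = 0 :: (no moves)
Reachable graph of Q (3 states):
  t0 = a.(a.0 + (0 + 0)) :: —a→ t1
  t1 = a.0 + (0 + 0) :: —a→ t2
  t2 = 0 :: (no moves)
Trace ⟨ab⟩ through P, begin at {s0}:
  step 1 (a): {s1}
  step 2 (b): {s2}
  P completes σ.
Trace ⟨ab⟩ through Q, begin at {t0}:
  step 1 (a): {t1}
  step 2 (b): ∅ (Q stuck)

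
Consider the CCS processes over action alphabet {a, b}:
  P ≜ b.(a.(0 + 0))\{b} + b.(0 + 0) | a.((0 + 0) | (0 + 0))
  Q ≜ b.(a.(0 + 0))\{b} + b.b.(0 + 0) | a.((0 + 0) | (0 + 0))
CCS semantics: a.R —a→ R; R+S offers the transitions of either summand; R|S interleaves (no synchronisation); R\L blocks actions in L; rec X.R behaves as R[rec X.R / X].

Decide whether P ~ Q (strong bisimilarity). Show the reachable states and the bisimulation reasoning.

P's transition system — 6 states:
  m0 = b.(a.(0 + 0))\{b} + b.(0 + 0) | a.((0 + 0) | (0 + 0)) ⊢ =a=> m1, =b=> m2, =b=> m3
  m1 = b.(0 + 0) | ((0 + 0) | (0 + 0)) ⊢ =b=> m4
  m2 = (0 + 0) | a.((0 + 0) | (0 + 0)) ⊢ =a=> m4
  m3 = (a.(0 + 0))\{b} ⊢ =a=> m5
  m4 = (0 + 0) | ((0 + 0) | (0 + 0)) ⊢ ·
  m5 = (0 + 0)\{b} ⊢ ·
Q's transition system — 8 states:
  n0 = b.(a.(0 + 0))\{b} + b.b.(0 + 0) | a.((0 + 0) | (0 + 0)) ⊢ =a=> n1, =b=> n2, =b=> n3
  n1 = b.b.(0 + 0) | ((0 + 0) | (0 + 0)) ⊢ =b=> n4
  n2 = (a.(0 + 0))\{b} ⊢ =a=> n5
  n3 = b.(0 + 0) | a.((0 + 0) | (0 + 0)) ⊢ =a=> n4, =b=> n6
  n4 = b.(0 + 0) | ((0 + 0) | (0 + 0)) ⊢ =b=> n7
  n5 = (0 + 0)\{b} ⊢ ·
  n6 = (0 + 0) | a.((0 + 0) | (0 + 0)) ⊢ =a=> n7
  n7 = (0 + 0) | ((0 + 0) | (0 + 0)) ⊢ ·
Bisimilarity quotient blocks:
  B0 = {m0, n3}
  B1 = {m2, m3, n2, n6}
  B2 = {m4, m5, n5, n7}
  B3 = {m1, n4}
  B4 = {n0}
  B5 = {n1}
m0 ∈ B0, n0 ∈ B4 → different blocks

NO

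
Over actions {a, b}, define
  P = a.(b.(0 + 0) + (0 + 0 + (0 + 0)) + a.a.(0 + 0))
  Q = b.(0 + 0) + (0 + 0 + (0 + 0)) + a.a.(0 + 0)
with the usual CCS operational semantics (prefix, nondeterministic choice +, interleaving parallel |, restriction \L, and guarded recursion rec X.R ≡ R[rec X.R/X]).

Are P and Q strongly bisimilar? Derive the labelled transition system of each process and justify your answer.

P's transition system — 4 states:
  u0 = a.(b.(0 + 0) + (0 + 0 + (0 + 0)) + a.a.(0 + 0)) has moves ··a··> u1
  u1 = b.(0 + 0) + (0 + 0 + (0 + 0)) + a.a.(0 + 0) has moves ··a··> u2, ··b··> u3
  u2 = a.(0 + 0) has moves ··a··> u3
  u3 = 0 + 0 has moves (no moves)
Q's transition system — 3 states:
  v0 = b.(0 + 0) + (0 + 0 + (0 + 0)) + a.a.(0 + 0) has moves ··a··> v1, ··b··> v2
  v1 = a.(0 + 0) has moves ··a··> v2
  v2 = 0 + 0 has moves (no moves)
Coarsest stable partition (strong bisimilarity classes):
  B0 = {u0}
  B1 = {u1, v0}
  B2 = {u2, v1}
  B3 = {u3, v2}
u0 ∈ B0, v0 ∈ B1 → different blocks

not bisimilar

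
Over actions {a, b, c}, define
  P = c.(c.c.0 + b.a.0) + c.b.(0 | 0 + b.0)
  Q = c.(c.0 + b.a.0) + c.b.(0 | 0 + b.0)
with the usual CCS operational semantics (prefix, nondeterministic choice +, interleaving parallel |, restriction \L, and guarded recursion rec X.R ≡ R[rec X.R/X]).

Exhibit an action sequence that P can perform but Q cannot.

ccc

Reachable graph of P (7 states):
  u0 = c.(c.c.0 + b.a.0) + c.b.(0 | 0 + b.0) has moves ··c··> u1, ··c··> u2
  u1 = b.(0 | 0 + b.0) has moves ··b··> u3
  u2 = c.c.0 + b.a.0 has moves ··b··> u4, ··c··> u5
  u3 = 0 | 0 + b.0 has moves ··b··> u6
  u4 = a.0 has moves ··a··> u6
  u5 = c.0 has moves ··c··> u6
  u6 = 0 has moves ·
Reachable graph of Q (6 states):
  v0 = c.(c.0 + b.a.0) + c.b.(0 | 0 + b.0) has moves ··c··> v1, ··c··> v2
  v1 = b.(0 | 0 + b.0) has moves ··b··> v3
  v2 = c.0 + b.a.0 has moves ··b··> v4, ··c··> v5
  v3 = 0 | 0 + b.0 has moves ··b··> v5
  v4 = a.0 has moves ··a··> v5
  v5 = 0 has moves ·
Trace ⟨ccc⟩ through P, begin at {u0}:
  after c @ step 1: {u1, u2}
  after c @ step 2: {u5}
  after c @ step 3: {u6}
  — P admits the full trace.
Trace ⟨ccc⟩ through Q, begin at {v0}:
  after c @ step 1: {v1, v2}
  after c @ step 2: {v5}
  after c @ step 3: ∅ (Q stuck)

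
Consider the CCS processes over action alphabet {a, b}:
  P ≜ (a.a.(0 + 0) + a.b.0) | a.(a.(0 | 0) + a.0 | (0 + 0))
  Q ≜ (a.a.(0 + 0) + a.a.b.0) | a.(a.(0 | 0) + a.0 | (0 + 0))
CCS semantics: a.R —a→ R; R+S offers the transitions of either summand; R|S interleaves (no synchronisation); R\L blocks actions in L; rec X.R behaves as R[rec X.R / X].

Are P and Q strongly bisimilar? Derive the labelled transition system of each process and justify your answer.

NO

LTS(P): 20 reachable states
  s0 = (a.a.(0 + 0) + a.b.0) | a.(a.(0 | 0) + a.0 | (0 + 0)) | ··a··> s1, ··a··> s2, ··a··> s3
  s1 = (a.a.(0 + 0) + a.b.0) | (a.(0 | 0) + a.0 | (0 + 0)) | ··a··> s4, ··a··> s5, ··a··> s6, ··a··> s7
  s2 = a.(0 + 0) | a.(a.(0 | 0) + a.0 | (0 + 0)) | ··a··> s6, ··a··> s8
  s3 = b.0 | a.(a.(0 | 0) + a.0 | (0 + 0)) | ··a··> s7, ··b··> s9
  s4 = (a.a.(0 + 0) + a.b.0) | (0 | (0 + 0)) | ··a··> s10, ··a··> s11
  s5 = (a.a.(0 + 0) + a.b.0) | (0 | 0) | ··a··> s12, ··a··> s13
  s6 = a.(0 + 0) | (a.(0 | 0) + a.0 | (0 + 0)) | ··a··> s10, ··a··> s12, ··a··> s14
  s7 = b.0 | (a.(0 | 0) + a.0 | (0 + 0)) | ··a··> s11, ··a··> s13, ··b··> s15
  s8 = (0 + 0) | a.(a.(0 | 0) + a.0 | (0 + 0)) | ··a··> s14
  s9 = 0 | a.(a.(0 | 0) + a.0 | (0 + 0)) | ··a··> s15
  s10 = a.(0 + 0) | (0 | (0 + 0)) | ··a··> s16
  s11 = b.0 | (0 | (0 + 0)) | ··b··> s17
  s12 = a.(0 + 0) | (0 | 0) | ··a··> s18
  s13 = b.0 | (0 | 0) | ··b··> s19
  s14 = (0 + 0) | (a.(0 | 0) + a.0 | (0 + 0)) | ··a··> s16, ··a··> s18
  s15 = 0 | (a.(0 | 0) + a.0 | (0 + 0)) | ··a··> s17, ··a··> s19
  s16 = (0 + 0) | (0 | (0 + 0)) | ·
  s17 = 0 | (0 | (0 + 0)) | ·
  s18 = (0 + 0) | (0 | 0) | ·
  s19 = 0 | (0 | 0) | ·
LTS(Q): 24 reachable states
  t0 = (a.a.(0 + 0) + a.a.b.0) | a.(a.(0 | 0) + a.0 | (0 + 0)) | ··a··> t1, ··a··> t2, ··a··> t3
  t1 = (a.a.(0 + 0) + a.a.b.0) | (a.(0 | 0) + a.0 | (0 + 0)) | ··a··> t4, ··a··> t5, ··a··> t6, ··a··> t7
  t2 = a.(0 + 0) | a.(a.(0 | 0) + a.0 | (0 + 0)) | ··a··> t6, ··a··> t8
  t3 = a.b.0 | a.(a.(0 | 0) + a.0 | (0 + 0)) | ··a··> t7, ··a··> t9
  t4 = (a.a.(0 + 0) + a.a.b.0) | (0 | (0 + 0)) | ··a··> t10, ··a··> t11
  t5 = (a.a.(0 + 0) + a.a.b.0) | (0 | 0) | ··a··> t12, ··a··> t13
  t6 = a.(0 + 0) | (a.(0 | 0) + a.0 | (0 + 0)) | ··a··> t10, ··a··> t12, ··a··> t14
  t7 = a.b.0 | (a.(0 | 0) + a.0 | (0 + 0)) | ··a··> t11, ··a··> t13, ··a··> t15
  t8 = (0 + 0) | a.(a.(0 | 0) + a.0 | (0 + 0)) | ··a··> t14
  t9 = b.0 | a.(a.(0 | 0) + a.0 | (0 + 0)) | ··a··> t15, ··b··> t16
  t10 = a.(0 + 0) | (0 | (0 + 0)) | ··a··> t17
  t11 = a.b.0 | (0 | (0 + 0)) | ··a··> t18
  t12 = a.(0 + 0) | (0 | 0) | ··a··> t19
  t13 = a.b.0 | (0 | 0) | ··a··> t20
  t14 = (0 + 0) | (a.(0 | 0) + a.0 | (0 + 0)) | ··a··> t17, ··a··> t19
  t15 = b.0 | (a.(0 | 0) + a.0 | (0 + 0)) | ··a··> t18, ··a··> t20, ··b··> t21
  t16 = 0 | a.(a.(0 | 0) + a.0 | (0 + 0)) | ··a··> t21
  t17 = (0 + 0) | (0 | (0 + 0)) | ·
  t18 = b.0 | (0 | (0 + 0)) | ··b··> t22
  t19 = (0 + 0) | (0 | 0) | ·
  t20 = b.0 | (0 | 0) | ··b··> t23
  t21 = 0 | (a.(0 | 0) + a.0 | (0 + 0)) | ··a··> t22, ··a··> t23
  t22 = 0 | (0 | (0 + 0)) | ·
  t23 = 0 | (0 | 0) | ·
Partition-refinement fixed point:
  B0 = {s0}
  B1 = {s2, t2}
  B2 = {s6, s8, s9, t16, t6, t8}
  B3 = {s10, s12, s14, s15, t10, t12, t14, t21}
  B4 = {s16, s17, s18, s19, t17, t19, t22, t23}
  B5 = {s3, t9}
  B6 = {s7, t15}
  B7 = {s11, s13, t18, t20}
  B8 = {s1}
  B9 = {s4, s5}
  B10 = {t0}
  B11 = {t3}
  B12 = {t7}
  B13 = {t11, t13}
  B14 = {t1}
  B15 = {t4, t5}
s0 ∈ B0, t0 ∈ B10 → different blocks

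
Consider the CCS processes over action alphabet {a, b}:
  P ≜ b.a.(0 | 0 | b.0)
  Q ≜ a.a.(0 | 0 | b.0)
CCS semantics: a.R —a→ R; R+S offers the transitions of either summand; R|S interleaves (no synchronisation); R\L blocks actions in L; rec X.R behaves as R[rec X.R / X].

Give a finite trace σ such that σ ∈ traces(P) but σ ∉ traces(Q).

Reachable graph of P (4 states):
  u0 = b.a.(0 | 0 | b.0) | -b-> u1
  u1 = a.(0 | 0 | b.0) | -a-> u2
  u2 = 0 | 0 | b.0 | -b-> u3
  u3 = 0 | 0 | 0 | ·
Reachable graph of Q (4 states):
  v0 = a.a.(0 | 0 | b.0) | -a-> v1
  v1 = a.(0 | 0 | b.0) | -a-> v2
  v2 = 0 | 0 | b.0 | -b-> v3
  v3 = 0 | 0 | 0 | ·
Trace ⟨b⟩ through P, begin at {u0}:
  step 1 (b): {u1}
  — P admits the full trace.
Trace ⟨b⟩ through Q, begin at {v0}:
  step 1 (b): ∅ (Q stuck)

b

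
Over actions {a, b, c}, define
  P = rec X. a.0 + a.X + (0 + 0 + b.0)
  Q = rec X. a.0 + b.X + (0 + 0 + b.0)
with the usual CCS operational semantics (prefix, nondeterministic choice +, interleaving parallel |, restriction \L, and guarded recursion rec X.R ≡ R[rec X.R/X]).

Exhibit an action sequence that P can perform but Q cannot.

LTS(P): 2 reachable states
  m0 = rec X. a.0 + a.X + (0 + 0 + b.0) :: =a=> m0, =a=> m1, =b=> m1
  m1 = 0 :: deadlocked
LTS(Q): 2 reachable states
  n0 = rec X. a.0 + b.X + (0 + 0 + b.0) :: =a=> n1, =b=> n0, =b=> n1
  n1 = 0 :: deadlocked
Executing aa from P (initial set {m0}):
  [1] a ⇒ {m0, m1}
  [2] a ⇒ {m0, m1}
  P completes σ.
Executing aa from Q (initial set {n0}):
  [1] a ⇒ {n1}
  [2] a ⇒ ∅  — Q cannot continue

aa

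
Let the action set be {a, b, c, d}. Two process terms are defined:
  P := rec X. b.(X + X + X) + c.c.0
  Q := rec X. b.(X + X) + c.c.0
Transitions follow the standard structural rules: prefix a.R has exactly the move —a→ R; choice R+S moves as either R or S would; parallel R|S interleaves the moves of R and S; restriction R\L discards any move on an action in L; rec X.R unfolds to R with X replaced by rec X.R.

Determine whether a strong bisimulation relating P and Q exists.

P ~ Q

Reachable graph of P (4 states):
  u0 = rec X. b.(X + X + X) + c.c.0 | —b→ u1, —c→ u2
  u1 = (rec X. b.(X + X + X) + c.c.0) + (rec X. b.(X + X + X) + c.c.0) + (rec X. b.(X + X + X) + c.c.0) | —b→ u1, —c→ u2
  u2 = c.0 | —c→ u3
  u3 = 0 | ∅
Reachable graph of Q (4 states):
  v0 = rec X. b.(X + X) + c.c.0 | —b→ v1, —c→ v2
  v1 = (rec X. b.(X + X) + c.c.0) + (rec X. b.(X + X) + c.c.0) | —b→ v1, —c→ v2
  v2 = c.0 | —c→ v3
  v3 = 0 | ∅
Bisimilarity quotient blocks:
  B0 = {u0, u1, v0, v1}
  B1 = {u2, v2}
  B2 = {u3, v3}
u0 ∈ B0, v0 ∈ B0 → same block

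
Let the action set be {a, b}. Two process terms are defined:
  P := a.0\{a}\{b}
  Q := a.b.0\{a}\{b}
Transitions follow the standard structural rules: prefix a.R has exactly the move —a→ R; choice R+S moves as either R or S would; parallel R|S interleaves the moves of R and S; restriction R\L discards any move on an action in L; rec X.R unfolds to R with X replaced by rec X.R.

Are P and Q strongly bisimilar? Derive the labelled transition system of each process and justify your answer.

P's transition system — 2 states:
  u0 = a.0\{a}\{b} :: —a→ u1
  u1 = 0\{a}\{b} :: ·
Q's transition system — 3 states:
  v0 = a.b.0\{a}\{b} :: —a→ v1
  v1 = b.0\{a}\{b} :: —b→ v2
  v2 = 0\{a}\{b} :: ·
Coarsest stable partition (strong bisimilarity classes):
  B0 = {u0}
  B1 = {u1, v2}
  B2 = {v0}
  B3 = {v1}
u0 ∈ B0, v0 ∈ B2 → different blocks

not bisimilar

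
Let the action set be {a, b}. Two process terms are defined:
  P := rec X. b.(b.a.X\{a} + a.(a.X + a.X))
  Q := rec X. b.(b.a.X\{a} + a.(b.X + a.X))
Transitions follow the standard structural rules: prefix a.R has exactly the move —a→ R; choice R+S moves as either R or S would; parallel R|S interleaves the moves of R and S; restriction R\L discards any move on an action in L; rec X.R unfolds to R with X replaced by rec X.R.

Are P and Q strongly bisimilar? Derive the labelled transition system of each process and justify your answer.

P's transition system — 7 states:
  u0 = rec X. b.(b.a.X\{a} + a.(a.X + a.X)) → -b-> u1
  u1 = b.a.(rec X. b.(b.a.X\{a} + a.(a.X + a.X)))\{a} + a.(a.(rec X. b.(b.a.X\{a} + a.(a.X + a.X))) + a.(rec X. b.(b.a.X\{a} + a.(a.X + a.X)))) → -a-> u2, -b-> u3
  u2 = a.(rec X. b.(b.a.X\{a} + a.(a.X + a.X))) + a.(rec X. b.(b.a.X\{a} + a.(a.X + a.X))) → -a-> u0
  u3 = a.(rec X. b.(b.a.X\{a} + a.(a.X + a.X)))\{a} → -a-> u4
  u4 = (rec X. b.(b.a.X\{a} + a.(a.X + a.X)))\{a} → -b-> u5
  u5 = (b.a.(rec X. b.(b.a.X\{a} + a.(a.X + a.X)))\{a} + a.(a.(rec X. b.(b.a.X\{a} + a.(a.X + a.X))) + a.(rec X. b.(b.a.X\{a} + a.(a.X + a.X)))))\{a} → -b-> u6
  u6 = (a.(rec X. b.(b.a.X\{a} + a.(a.X + a.X)))\{a})\{a} → ∅
Q's transition system — 7 states:
  v0 = rec X. b.(b.a.X\{a} + a.(b.X + a.X)) → -b-> v1
  v1 = b.a.(rec X. b.(b.a.X\{a} + a.(b.X + a.X)))\{a} + a.(b.(rec X. b.(b.a.X\{a} + a.(b.X + a.X))) + a.(rec X. b.(b.a.X\{a} + a.(b.X + a.X)))) → -a-> v2, -b-> v3
  v2 = b.(rec X. b.(b.a.X\{a} + a.(b.X + a.X))) + a.(rec X. b.(b.a.X\{a} + a.(b.X + a.X))) → -a-> v0, -b-> v0
  v3 = a.(rec X. b.(b.a.X\{a} + a.(b.X + a.X)))\{a} → -a-> v4
  v4 = (rec X. b.(b.a.X\{a} + a.(b.X + a.X)))\{a} → -b-> v5
  v5 = (b.a.(rec X. b.(b.a.X\{a} + a.(b.X + a.X)))\{a} + a.(b.(rec X. b.(b.a.X\{a} + a.(b.X + a.X))) + a.(rec X. b.(b.a.X\{a} + a.(b.X + a.X)))))\{a} → -b-> v6
  v6 = (a.(rec X. b.(b.a.X\{a} + a.(b.X + a.X)))\{a})\{a} → ∅
Bisimilarity quotient blocks:
  B0 = {u0}
  B1 = {u1}
  B2 = {u2}
  B3 = {u3, v3}
  B4 = {u4, v4}
  B5 = {u5, v5}
  B6 = {u6, v6}
  B7 = {v0}
  B8 = {v1}
  B9 = {v2}
u0 ∈ B0, v0 ∈ B7 → different blocks

P ≁ Q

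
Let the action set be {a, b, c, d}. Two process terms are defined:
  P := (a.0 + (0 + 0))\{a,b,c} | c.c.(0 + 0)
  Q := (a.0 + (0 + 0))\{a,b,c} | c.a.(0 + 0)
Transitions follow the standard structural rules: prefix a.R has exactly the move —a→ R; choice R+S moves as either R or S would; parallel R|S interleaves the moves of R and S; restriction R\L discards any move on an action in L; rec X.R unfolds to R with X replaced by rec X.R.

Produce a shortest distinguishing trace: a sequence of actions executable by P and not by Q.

cc

Reachable graph of P (3 states):
  p0 = (a.0 + (0 + 0))\{a,b,c} | c.c.(0 + 0) :: --c--▸ p1
  p1 = (a.0 + (0 + 0))\{a,b,c} | c.(0 + 0) :: --c--▸ p2
  p2 = (a.0 + (0 + 0))\{a,b,c} | (0 + 0) :: ·
Reachable graph of Q (3 states):
  q0 = (a.0 + (0 + 0))\{a,b,c} | c.a.(0 + 0) :: --c--▸ q1
  q1 = (a.0 + (0 + 0))\{a,b,c} | a.(0 + 0) :: --a--▸ q2
  q2 = (a.0 + (0 + 0))\{a,b,c} | (0 + 0) :: ·
Run σ = ⟨cc⟩ on P: start {p0}
  step 1 (c): {p1}
  step 2 (c): {p2}
  ✓ P
Run σ = ⟨cc⟩ on Q: start {q0}
  step 1 (c): {q1}
  step 2 (c): ∅  — Q cannot continue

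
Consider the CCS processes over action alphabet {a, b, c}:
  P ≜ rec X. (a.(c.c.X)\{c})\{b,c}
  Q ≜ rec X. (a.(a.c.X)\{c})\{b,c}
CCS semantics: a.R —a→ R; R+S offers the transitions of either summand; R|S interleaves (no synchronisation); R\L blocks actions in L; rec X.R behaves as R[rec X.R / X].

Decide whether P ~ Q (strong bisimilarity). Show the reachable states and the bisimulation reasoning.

LTS(P): 2 reachable states
  s0 = rec X. (a.(c.c.X)\{c})\{b,c} → -a-> s1
  s1 = (c.c.(rec X. (a.(c.c.X)\{c})\{b,c}))\{c}\{b,c} → stopped
LTS(Q): 3 reachable states
  t0 = rec X. (a.(a.c.X)\{c})\{b,c} → -a-> t1
  t1 = (a.c.(rec X. (a.(a.c.X)\{c})\{b,c}))\{c}\{b,c} → -a-> t2
  t2 = (c.(rec X. (a.(a.c.X)\{c})\{b,c}))\{c}\{b,c} → stopped
Partition-refinement fixed point:
  B0 = {s0, t1}
  B1 = {s1, t2}
  B2 = {t0}
s0 ∈ B0, t0 ∈ B2 → different blocks

P ≁ Q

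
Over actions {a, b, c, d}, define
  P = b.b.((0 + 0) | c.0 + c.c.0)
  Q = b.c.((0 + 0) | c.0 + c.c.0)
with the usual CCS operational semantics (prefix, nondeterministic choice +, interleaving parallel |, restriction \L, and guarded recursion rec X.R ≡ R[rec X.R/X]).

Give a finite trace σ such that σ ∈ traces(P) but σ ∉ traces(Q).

bb

LTS(P): 6 reachable states
  p0 = b.b.((0 + 0) | c.0 + c.c.0) ⊢ ··b··> p1
  p1 = b.((0 + 0) | c.0 + c.c.0) ⊢ ··b··> p2
  p2 = (0 + 0) | c.0 + c.c.0 ⊢ ··c··> p3, ··c··> p4
  p3 = (0 + 0) | 0 ⊢ stopped
  p4 = c.0 ⊢ ··c··> p5
  p5 = 0 ⊢ stopped
LTS(Q): 6 reachable states
  q0 = b.c.((0 + 0) | c.0 + c.c.0) ⊢ ··b··> q1
  q1 = c.((0 + 0) | c.0 + c.c.0) ⊢ ··c··> q2
  q2 = (0 + 0) | c.0 + c.c.0 ⊢ ··c··> q3, ··c··> q4
  q3 = (0 + 0) | 0 ⊢ stopped
  q4 = c.0 ⊢ ··c··> q5
  q5 = 0 ⊢ stopped
Trace ⟨bb⟩ through P, begin at {p0}:
  step 1 (b): {p1}
  step 2 (b): {p2}
  — P admits the full trace.
Trace ⟨bb⟩ through Q, begin at {q0}:
  step 1 (b): {q1}
  step 2 (b): ∅ (Q stuck)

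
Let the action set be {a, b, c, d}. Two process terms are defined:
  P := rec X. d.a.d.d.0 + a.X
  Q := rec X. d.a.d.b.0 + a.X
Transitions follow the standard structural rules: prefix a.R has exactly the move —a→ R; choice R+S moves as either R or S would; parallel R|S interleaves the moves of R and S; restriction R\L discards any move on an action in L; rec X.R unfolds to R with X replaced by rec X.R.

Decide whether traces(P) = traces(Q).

trace-distinct — witness ⟨dadd⟩

LTS(P): 5 reachable states
  s0 = rec X. d.a.d.d.0 + a.X has moves --a--▸ s0, --d--▸ s1
  s1 = a.d.d.0 has moves --a--▸ s2
  s2 = d.d.0 has moves --d--▸ s3
  s3 = d.0 has moves --d--▸ s4
  s4 = 0 has moves ∅
LTS(Q): 5 reachable states
  t0 = rec X. d.a.d.b.0 + a.X has moves --a--▸ t0, --d--▸ t1
  t1 = a.d.b.0 has moves --a--▸ t2
  t2 = d.b.0 has moves --d--▸ t3
  t3 = b.0 has moves --b--▸ t4
  t4 = 0 has moves ∅
Trace ⟨dadd⟩ through P, begin at {s0}:
  step 1 (d): {s1}
  step 2 (a): {s2}
  step 3 (d): {s3}
  step 4 (d): {s4}
  ✓ P
Trace ⟨dadd⟩ through Q, begin at {t0}:
  step 1 (d): {t1}
  step 2 (a): {t2}
  step 3 (d): {t3}
  step 4 (d): ∅ (Q stuck)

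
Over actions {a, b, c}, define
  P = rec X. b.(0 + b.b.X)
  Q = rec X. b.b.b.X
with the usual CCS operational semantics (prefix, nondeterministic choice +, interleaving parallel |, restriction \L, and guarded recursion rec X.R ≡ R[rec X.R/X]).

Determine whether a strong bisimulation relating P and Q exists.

Reachable graph of P (3 states):
  s0 = rec X. b.(0 + b.b.X) :: ··b··> s1
  s1 = 0 + b.b.(rec X. b.(0 + b.b.X)) :: ··b··> s2
  s2 = b.(rec X. b.(0 + b.b.X)) :: ··b··> s0
Reachable graph of Q (3 states):
  t0 = rec X. b.b.b.X :: ··b··> t1
  t1 = b.b.(rec X. b.b.b.X) :: ··b··> t2
  t2 = b.(rec X. b.b.b.X) :: ··b··> t0
Bisimilarity quotient blocks:
  B0 = {s0, s1, s2, t0, t1, t2}
s0 ∈ B0, t0 ∈ B0 → same block

bisimilar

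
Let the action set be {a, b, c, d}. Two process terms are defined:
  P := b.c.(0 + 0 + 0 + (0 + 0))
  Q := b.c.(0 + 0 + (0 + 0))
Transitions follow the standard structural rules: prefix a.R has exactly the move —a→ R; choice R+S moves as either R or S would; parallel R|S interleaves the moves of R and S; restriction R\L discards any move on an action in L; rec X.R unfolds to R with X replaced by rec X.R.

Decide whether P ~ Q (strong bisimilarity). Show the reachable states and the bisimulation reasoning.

Reachable graph of P (3 states):
  m0 = b.c.(0 + 0 + 0 + (0 + 0)) ⊢ -b-> m1
  m1 = c.(0 + 0 + 0 + (0 + 0)) ⊢ -c-> m2
  m2 = 0 + 0 + 0 + (0 + 0) ⊢ stopped
Reachable graph of Q (3 states):
  n0 = b.c.(0 + 0 + (0 + 0)) ⊢ -b-> n1
  n1 = c.(0 + 0 + (0 + 0)) ⊢ -c-> n2
  n2 = 0 + 0 + (0 + 0) ⊢ stopped
Coarsest stable partition (strong bisimilarity classes):
  B0 = {m0, n0}
  B1 = {m1, n1}
  B2 = {m2, n2}
m0 ∈ B0, n0 ∈ B0 → same block

YES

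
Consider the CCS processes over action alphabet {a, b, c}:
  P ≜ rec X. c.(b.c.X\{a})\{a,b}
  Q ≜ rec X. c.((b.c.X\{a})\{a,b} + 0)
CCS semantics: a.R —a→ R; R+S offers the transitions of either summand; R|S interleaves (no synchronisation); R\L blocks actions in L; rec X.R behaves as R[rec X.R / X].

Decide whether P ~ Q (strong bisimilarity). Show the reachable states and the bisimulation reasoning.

P's transition system — 2 states:
  m0 = rec X. c.(b.c.X\{a})\{a,b} :: ··c··> m1
  m1 = (b.c.(rec X. c.(b.c.X\{a})\{a,b})\{a})\{a,b} :: stopped
Q's transition system — 2 states:
  n0 = rec X. c.((b.c.X\{a})\{a,b} + 0) :: ··c··> n1
  n1 = (b.c.(rec X. c.((b.c.X\{a})\{a,b} + 0))\{a})\{a,b} + 0 :: stopped
Partition-refinement fixed point:
  B0 = {m0, n0}
  B1 = {m1, n1}
m0 ∈ B0, n0 ∈ B0 → same block

YES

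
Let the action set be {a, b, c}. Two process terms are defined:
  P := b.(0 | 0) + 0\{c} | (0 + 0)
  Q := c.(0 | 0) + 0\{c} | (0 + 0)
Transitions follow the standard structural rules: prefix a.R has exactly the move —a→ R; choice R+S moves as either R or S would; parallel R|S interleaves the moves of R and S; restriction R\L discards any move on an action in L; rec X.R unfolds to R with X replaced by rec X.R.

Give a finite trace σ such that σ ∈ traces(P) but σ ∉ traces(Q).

P's transition system — 2 states:
  s0 = b.(0 | 0) + 0\{c} | (0 + 0) → =b=> s1
  s1 = 0 | 0 → (no moves)
Q's transition system — 2 states:
  t0 = c.(0 | 0) + 0\{c} | (0 + 0) → =c=> t1
  t1 = 0 | 0 → (no moves)
Trace ⟨b⟩ through P, begin at {s0}:
  [1] b ⇒ {s1}
  ✓ P
Trace ⟨b⟩ through Q, begin at {t0}:
  [1] b ⇒ ∅ (Q stuck)

b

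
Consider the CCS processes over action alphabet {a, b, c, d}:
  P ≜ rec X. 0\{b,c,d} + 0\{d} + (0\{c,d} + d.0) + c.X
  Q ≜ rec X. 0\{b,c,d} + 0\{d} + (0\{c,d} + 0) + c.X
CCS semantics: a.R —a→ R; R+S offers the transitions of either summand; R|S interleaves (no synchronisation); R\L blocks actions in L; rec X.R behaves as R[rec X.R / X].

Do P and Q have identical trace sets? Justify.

NO — witness ⟨d⟩

P's transition system — 2 states:
  s0 = rec X. 0\{b,c,d} + 0\{d} + (0\{c,d} + d.0) + c.X | -c-> s0, -d-> s1
  s1 = 0 | (no moves)
Q's transition system — 1 states:
  t0 = rec X. 0\{b,c,d} + 0\{d} + (0\{c,d} + 0) + c.X | -c-> t0
Run σ = ⟨d⟩ on P: start {s0}
  after d @ step 1: {s1}
  — P admits the full trace.
Run σ = ⟨d⟩ on Q: start {t0}
  after d @ step 1: ∅ (Q stuck)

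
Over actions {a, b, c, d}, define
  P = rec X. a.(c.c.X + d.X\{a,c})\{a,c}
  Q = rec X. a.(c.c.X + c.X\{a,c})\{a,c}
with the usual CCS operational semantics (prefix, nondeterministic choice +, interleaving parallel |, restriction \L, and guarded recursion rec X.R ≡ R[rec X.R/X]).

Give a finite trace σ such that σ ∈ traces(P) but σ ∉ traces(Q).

ad

LTS(P): 3 reachable states
  u0 = rec X. a.(c.c.X + d.X\{a,c})\{a,c} :: ··a··> u1
  u1 = (c.c.(rec X. a.(c.c.X + d.X\{a,c})\{a,c}) + d.(rec X. a.(c.c.X + d.X\{a,c})\{a,c})\{a,c})\{a,c} :: ··d··> u2
  u2 = (rec X. a.(c.c.X + d.X\{a,c})\{a,c})\{a,c}\{a,c} :: stopped
LTS(Q): 2 reachable states
  v0 = rec X. a.(c.c.X + c.X\{a,c})\{a,c} :: ··a··> v1
  v1 = (c.c.(rec X. a.(c.c.X + c.X\{a,c})\{a,c}) + c.(rec X. a.(c.c.X + c.X\{a,c})\{a,c})\{a,c})\{a,c} :: stopped
Run σ = ⟨ad⟩ on P: start {u0}
  after a @ step 1: {u1}
  after d @ step 2: {u2}
  — P admits the full trace.
Run σ = ⟨ad⟩ on Q: start {v0}
  after a @ step 1: {v1}
  after d @ step 2: ∅  — Q cannot continue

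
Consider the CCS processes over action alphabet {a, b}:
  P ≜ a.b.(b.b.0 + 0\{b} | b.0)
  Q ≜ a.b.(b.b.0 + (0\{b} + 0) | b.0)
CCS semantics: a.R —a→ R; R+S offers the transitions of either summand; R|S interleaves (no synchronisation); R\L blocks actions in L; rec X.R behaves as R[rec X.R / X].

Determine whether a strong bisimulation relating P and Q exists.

P's transition system — 6 states:
  m0 = a.b.(b.b.0 + 0\{b} | b.0) ⊢ ··a··> m1
  m1 = b.(b.b.0 + 0\{b} | b.0) ⊢ ··b··> m2
  m2 = b.b.0 + 0\{b} | b.0 ⊢ ··b··> m3, ··b··> m4
  m3 = 0\{b} | 0 ⊢ stopped
  m4 = b.0 ⊢ ··b··> m5
  m5 = 0 ⊢ stopped
Q's transition system — 6 states:
  n0 = a.b.(b.b.0 + (0\{b} + 0) | b.0) ⊢ ··a··> n1
  n1 = b.(b.b.0 + (0\{b} + 0) | b.0) ⊢ ··b··> n2
  n2 = b.b.0 + (0\{b} + 0) | b.0 ⊢ ··b··> n3, ··b··> n4
  n3 = (0\{b} + 0) | 0 ⊢ stopped
  n4 = b.0 ⊢ ··b··> n5
  n5 = 0 ⊢ stopped
Coarsest stable partition (strong bisimilarity classes):
  B0 = {m0, n0}
  B1 = {m1, n1}
  B2 = {m2, n2}
  B3 = {m3, m5, n3, n5}
  B4 = {m4, n4}
m0 ∈ B0, n0 ∈ B0 → same block

P ~ Q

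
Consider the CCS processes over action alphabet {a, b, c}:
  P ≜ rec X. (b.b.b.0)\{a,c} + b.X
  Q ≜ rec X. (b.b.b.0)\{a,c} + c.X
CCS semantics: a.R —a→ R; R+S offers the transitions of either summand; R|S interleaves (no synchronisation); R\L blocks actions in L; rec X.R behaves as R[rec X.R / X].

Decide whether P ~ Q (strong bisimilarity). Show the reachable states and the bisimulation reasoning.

P's transition system — 4 states:
  p0 = rec X. (b.b.b.0)\{a,c} + b.X ⊢ —b→ p0, —b→ p1
  p1 = (b.b.0)\{a,c} ⊢ —b→ p2
  p2 = (b.0)\{a,c} ⊢ —b→ p3
  p3 = 0\{a,c} ⊢ ·
Q's transition system — 4 states:
  q0 = rec X. (b.b.b.0)\{a,c} + c.X ⊢ —b→ q1, —c→ q0
  q1 = (b.b.0)\{a,c} ⊢ —b→ q2
  q2 = (b.0)\{a,c} ⊢ —b→ q3
  q3 = 0\{a,c} ⊢ ·
Coarsest stable partition (strong bisimilarity classes):
  B0 = {p0}
  B1 = {p1, q1}
  B2 = {p2, q2}
  B3 = {p3, q3}
  B4 = {q0}
p0 ∈ B0, q0 ∈ B4 → different blocks

not bisimilar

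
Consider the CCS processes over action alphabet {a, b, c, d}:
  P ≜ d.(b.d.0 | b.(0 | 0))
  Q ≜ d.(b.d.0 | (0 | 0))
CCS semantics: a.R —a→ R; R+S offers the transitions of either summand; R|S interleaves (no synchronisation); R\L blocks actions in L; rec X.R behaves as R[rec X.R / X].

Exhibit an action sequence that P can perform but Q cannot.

P's transition system — 7 states:
  u0 = d.(b.d.0 | b.(0 | 0)) → -d-> u1
  u1 = b.d.0 | b.(0 | 0) → -b-> u2, -b-> u3
  u2 = b.d.0 | (0 | 0) → -b-> u4
  u3 = d.0 | b.(0 | 0) → -b-> u4, -d-> u5
  u4 = d.0 | (0 | 0) → -d-> u6
  u5 = 0 | b.(0 | 0) → -b-> u6
  u6 = 0 | (0 | 0) → ∅
Q's transition system — 4 states:
  v0 = d.(b.d.0 | (0 | 0)) → -d-> v1
  v1 = b.d.0 | (0 | 0) → -b-> v2
  v2 = d.0 | (0 | 0) → -d-> v3
  v3 = 0 | (0 | 0) → ∅
Trace ⟨dbb⟩ through P, begin at {u0}:
  [1] d ⇒ {u1}
  [2] b ⇒ {u2, u3}
  [3] b ⇒ {u4}
  P completes σ.
Trace ⟨dbb⟩ through Q, begin at {v0}:
  [1] d ⇒ {v1}
  [2] b ⇒ {v2}
  [3] b ⇒ ∅  — Q cannot continue

dbb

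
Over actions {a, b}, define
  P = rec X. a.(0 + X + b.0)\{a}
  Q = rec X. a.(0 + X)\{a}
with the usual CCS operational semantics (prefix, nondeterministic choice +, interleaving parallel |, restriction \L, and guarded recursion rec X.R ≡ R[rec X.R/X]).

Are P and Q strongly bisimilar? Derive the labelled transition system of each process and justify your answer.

not bisimilar

LTS(P): 3 reachable states
  p0 = rec X. a.(0 + X + b.0)\{a} ⊢ ··a··> p1
  p1 = (0 + (rec X. a.(0 + X + b.0)\{a}) + b.0)\{a} ⊢ ··b··> p2
  p2 = 0\{a} ⊢ (no moves)
LTS(Q): 2 reachable states
  q0 = rec X. a.(0 + X)\{a} ⊢ ··a··> q1
  q1 = (0 + (rec X. a.(0 + X)\{a}))\{a} ⊢ (no moves)
Partition-refinement fixed point:
  B0 = {p0}
  B1 = {p1}
  B2 = {p2, q1}
  B3 = {q0}
p0 ∈ B0, q0 ∈ B3 → different blocks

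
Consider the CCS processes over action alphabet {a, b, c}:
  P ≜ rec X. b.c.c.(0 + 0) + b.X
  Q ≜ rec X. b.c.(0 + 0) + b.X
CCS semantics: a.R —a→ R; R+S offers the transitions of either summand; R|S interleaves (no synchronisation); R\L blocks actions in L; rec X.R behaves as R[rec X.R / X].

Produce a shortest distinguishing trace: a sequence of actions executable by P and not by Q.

bcc

LTS(P): 4 reachable states
  s0 = rec X. b.c.c.(0 + 0) + b.X → -b-> s0, -b-> s1
  s1 = c.c.(0 + 0) → -c-> s2
  s2 = c.(0 + 0) → -c-> s3
  s3 = 0 + 0 → ∅
LTS(Q): 3 reachable states
  t0 = rec X. b.c.(0 + 0) + b.X → -b-> t0, -b-> t1
  t1 = c.(0 + 0) → -c-> t2
  t2 = 0 + 0 → ∅
Trace ⟨bcc⟩ through P, begin at {s0}:
  step 1 (b): {s0, s1}
  step 2 (c): {s2}
  step 3 (c): {s3}
  P completes σ.
Trace ⟨bcc⟩ through Q, begin at {t0}:
  step 1 (b): {t0, t1}
  step 2 (c): {t2}
  step 3 (c): no successor for Q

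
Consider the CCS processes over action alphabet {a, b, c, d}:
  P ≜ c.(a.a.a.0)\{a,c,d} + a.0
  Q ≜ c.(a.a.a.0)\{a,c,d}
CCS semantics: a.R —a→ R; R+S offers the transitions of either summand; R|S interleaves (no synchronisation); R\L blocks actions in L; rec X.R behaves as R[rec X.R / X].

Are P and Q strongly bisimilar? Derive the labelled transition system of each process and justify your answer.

Reachable graph of P (3 states):
  m0 = c.(a.a.a.0)\{a,c,d} + a.0 :: ··a··> m1, ··c··> m2
  m1 = 0 :: (no moves)
  m2 = (a.a.a.0)\{a,c,d} :: (no moves)
Reachable graph of Q (2 states):
  n0 = c.(a.a.a.0)\{a,c,d} :: ··c··> n1
  n1 = (a.a.a.0)\{a,c,d} :: (no moves)
Coarsest stable partition (strong bisimilarity classes):
  B0 = {m0}
  B1 = {m1, m2, n1}
  B2 = {n0}
m0 ∈ B0, n0 ∈ B2 → different blocks

not bisimilar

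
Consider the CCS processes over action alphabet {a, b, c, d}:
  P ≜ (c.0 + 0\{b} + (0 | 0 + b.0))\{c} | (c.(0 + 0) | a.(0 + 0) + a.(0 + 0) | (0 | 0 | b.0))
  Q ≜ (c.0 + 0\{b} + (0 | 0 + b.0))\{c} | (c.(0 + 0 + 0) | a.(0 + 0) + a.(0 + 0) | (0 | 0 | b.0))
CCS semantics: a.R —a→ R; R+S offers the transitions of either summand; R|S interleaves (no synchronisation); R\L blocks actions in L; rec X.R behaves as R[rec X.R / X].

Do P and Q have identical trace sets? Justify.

trace-equivalent

Reachable graph of P (14 states):
  m0 = (c.0 + 0\{b} + (0 | 0 + b.0))\{c} | (c.(0 + 0) | a.(0 + 0) + a.(0 + 0) | (0 | 0 | b.0)) :: -a-> m1, -a-> m2, -b-> m3, -b-> m4, -c-> m5
  m1 = (c.0 + 0\{b} + (0 | 0 + b.0))\{c} | ((0 + 0) | (0 | 0 | b.0)) :: -b-> m6, -b-> m7
  m2 = (c.0 + 0\{b} + (0 | 0 + b.0))\{c} | (c.(0 + 0) | (0 + 0)) :: -b-> m8, -c-> m9
  m3 = (c.0 + 0\{b} + (0 | 0 + b.0))\{c} | (a.(0 + 0) | (0 | 0 | 0)) :: -a-> m6, -b-> m10
  m4 = 0\{c} | (c.(0 + 0) | a.(0 + 0) + a.(0 + 0) | (0 | 0 | b.0)) :: -a-> m7, -a-> m8, -b-> m10, -c-> m11
  m5 = (c.0 + 0\{b} + (0 | 0 + b.0))\{c} | ((0 + 0) | a.(0 + 0)) :: -a-> m9, -b-> m11
  m6 = (c.0 + 0\{b} + (0 | 0 + b.0))\{c} | ((0 + 0) | (0 | 0 | 0)) :: -b-> m12
  m7 = 0\{c} | ((0 + 0) | (0 | 0 | b.0)) :: -b-> m12
  m8 = 0\{c} | (c.(0 + 0) | (0 + 0)) :: -c-> m13
  m9 = (c.0 + 0\{b} + (0 | 0 + b.0))\{c} | ((0 + 0) | (0 + 0)) :: -b-> m13
  m10 = 0\{c} | (a.(0 + 0) | (0 | 0 | 0)) :: -a-> m12
  m11 = 0\{c} | ((0 + 0) | a.(0 + 0)) :: -a-> m13
  m12 = 0\{c} | ((0 + 0) | (0 | 0 | 0)) :: ∅
  m13 = 0\{c} | ((0 + 0) | (0 + 0)) :: ∅
Reachable graph of Q (14 states):
  n0 = (c.0 + 0\{b} + (0 | 0 + b.0))\{c} | (c.(0 + 0 + 0) | a.(0 + 0) + a.(0 + 0) | (0 | 0 | b.0)) :: -a-> n1, -a-> n2, -b-> n3, -b-> n4, -c-> n5
  n1 = (c.0 + 0\{b} + (0 | 0 + b.0))\{c} | ((0 + 0) | (0 | 0 | b.0)) :: -b-> n6, -b-> n7
  n2 = (c.0 + 0\{b} + (0 | 0 + b.0))\{c} | (c.(0 + 0 + 0) | (0 + 0)) :: -b-> n8, -c-> n9
  n3 = (c.0 + 0\{b} + (0 | 0 + b.0))\{c} | (a.(0 + 0) | (0 | 0 | 0)) :: -a-> n6, -b-> n10
  n4 = 0\{c} | (c.(0 + 0 + 0) | a.(0 + 0) + a.(0 + 0) | (0 | 0 | b.0)) :: -a-> n7, -a-> n8, -b-> n10, -c-> n11
  n5 = (c.0 + 0\{b} + (0 | 0 + b.0))\{c} | ((0 + 0 + 0) | a.(0 + 0)) :: -a-> n9, -b-> n11
  n6 = (c.0 + 0\{b} + (0 | 0 + b.0))\{c} | ((0 + 0) | (0 | 0 | 0)) :: -b-> n12
  n7 = 0\{c} | ((0 + 0) | (0 | 0 | b.0)) :: -b-> n12
  n8 = 0\{c} | (c.(0 + 0 + 0) | (0 + 0)) :: -c-> n13
  n9 = (c.0 + 0\{b} + (0 | 0 + b.0))\{c} | ((0 + 0 + 0) | (0 + 0)) :: -b-> n13
  n10 = 0\{c} | (a.(0 + 0) | (0 | 0 | 0)) :: -a-> n12
  n11 = 0\{c} | ((0 + 0 + 0) | a.(0 + 0)) :: -a-> n13
  n12 = 0\{c} | ((0 + 0) | (0 | 0 | 0)) :: ∅
  n13 = 0\{c} | ((0 + 0 + 0) | (0 + 0)) :: ∅
Partition-refinement fixed point:
  B0 = {m0, n0}
  B1 = {m4, n4}
  B2 = {m8, n8}
  B3 = {m12, m13, n12, n13}
  B4 = {m10, m11, n10, n11}
  B5 = {m6, m7, m9, n6, n7, n9}
  B6 = {m3, m5, n3, n5}
  B7 = {m2, n2}
  B8 = {m1, n1}
m0 ∈ B0, n0 ∈ B0 → same block
Bisimilar ⇒ trace-equivalent.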